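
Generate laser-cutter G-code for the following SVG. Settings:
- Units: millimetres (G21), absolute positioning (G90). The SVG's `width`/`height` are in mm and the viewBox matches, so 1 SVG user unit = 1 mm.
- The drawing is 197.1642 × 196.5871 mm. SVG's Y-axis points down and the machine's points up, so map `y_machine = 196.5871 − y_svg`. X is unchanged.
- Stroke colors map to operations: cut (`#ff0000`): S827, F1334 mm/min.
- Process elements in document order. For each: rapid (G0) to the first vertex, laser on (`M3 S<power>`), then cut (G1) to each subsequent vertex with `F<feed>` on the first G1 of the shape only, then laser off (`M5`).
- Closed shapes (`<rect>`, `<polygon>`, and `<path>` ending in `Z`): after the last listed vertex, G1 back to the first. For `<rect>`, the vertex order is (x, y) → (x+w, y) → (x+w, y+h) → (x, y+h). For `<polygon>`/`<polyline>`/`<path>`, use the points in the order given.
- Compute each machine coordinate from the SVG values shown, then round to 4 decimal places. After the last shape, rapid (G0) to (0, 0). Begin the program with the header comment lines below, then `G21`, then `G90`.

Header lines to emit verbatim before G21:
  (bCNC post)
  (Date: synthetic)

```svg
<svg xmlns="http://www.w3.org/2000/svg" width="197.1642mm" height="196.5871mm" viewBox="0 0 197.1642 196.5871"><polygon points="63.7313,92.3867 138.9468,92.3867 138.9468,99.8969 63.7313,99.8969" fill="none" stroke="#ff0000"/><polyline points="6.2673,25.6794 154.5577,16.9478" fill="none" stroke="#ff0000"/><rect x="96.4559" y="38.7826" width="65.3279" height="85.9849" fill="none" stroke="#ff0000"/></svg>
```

Since the viewBox matches the mm dimensions, user units are millimetres directly. The only transform is the Y-flip y_m = 196.5871 − y_svg.

Shape 1 is a rectangle drawn with `<polygon>`. Its stroke #ff0000 means cut at S827, F1334. After flipping Y the toolpath is (63.7313,104.2004) → (138.9468,104.2004) → (138.9468,96.6902) → (63.7313,96.6902) → (63.7313,104.2004), returning to the start.

Shape 2 is a line segment drawn with `<polyline>`. Its stroke #ff0000 means cut at S827, F1334. After flipping Y the toolpath is (6.2673,170.9077) → (154.5577,179.6393).

Shape 3 is a rectangle drawn with `<rect>`. Its stroke #ff0000 means cut at S827, F1334. After flipping Y the toolpath is (96.4559,157.8045) → (161.7838,157.8045) → (161.7838,71.8196) → (96.4559,71.8196) → (96.4559,157.8045), returning to the start.

(bCNC post)
(Date: synthetic)
G21
G90
G0 X63.7313 Y104.2004
M3 S827
G1 X138.9468 Y104.2004 F1334
G1 X138.9468 Y96.6902
G1 X63.7313 Y96.6902
G1 X63.7313 Y104.2004
M5
G0 X6.2673 Y170.9077
M3 S827
G1 X154.5577 Y179.6393 F1334
M5
G0 X96.4559 Y157.8045
M3 S827
G1 X161.7838 Y157.8045 F1334
G1 X161.7838 Y71.8196
G1 X96.4559 Y71.8196
G1 X96.4559 Y157.8045
M5
G0 X0.0000 Y0.0000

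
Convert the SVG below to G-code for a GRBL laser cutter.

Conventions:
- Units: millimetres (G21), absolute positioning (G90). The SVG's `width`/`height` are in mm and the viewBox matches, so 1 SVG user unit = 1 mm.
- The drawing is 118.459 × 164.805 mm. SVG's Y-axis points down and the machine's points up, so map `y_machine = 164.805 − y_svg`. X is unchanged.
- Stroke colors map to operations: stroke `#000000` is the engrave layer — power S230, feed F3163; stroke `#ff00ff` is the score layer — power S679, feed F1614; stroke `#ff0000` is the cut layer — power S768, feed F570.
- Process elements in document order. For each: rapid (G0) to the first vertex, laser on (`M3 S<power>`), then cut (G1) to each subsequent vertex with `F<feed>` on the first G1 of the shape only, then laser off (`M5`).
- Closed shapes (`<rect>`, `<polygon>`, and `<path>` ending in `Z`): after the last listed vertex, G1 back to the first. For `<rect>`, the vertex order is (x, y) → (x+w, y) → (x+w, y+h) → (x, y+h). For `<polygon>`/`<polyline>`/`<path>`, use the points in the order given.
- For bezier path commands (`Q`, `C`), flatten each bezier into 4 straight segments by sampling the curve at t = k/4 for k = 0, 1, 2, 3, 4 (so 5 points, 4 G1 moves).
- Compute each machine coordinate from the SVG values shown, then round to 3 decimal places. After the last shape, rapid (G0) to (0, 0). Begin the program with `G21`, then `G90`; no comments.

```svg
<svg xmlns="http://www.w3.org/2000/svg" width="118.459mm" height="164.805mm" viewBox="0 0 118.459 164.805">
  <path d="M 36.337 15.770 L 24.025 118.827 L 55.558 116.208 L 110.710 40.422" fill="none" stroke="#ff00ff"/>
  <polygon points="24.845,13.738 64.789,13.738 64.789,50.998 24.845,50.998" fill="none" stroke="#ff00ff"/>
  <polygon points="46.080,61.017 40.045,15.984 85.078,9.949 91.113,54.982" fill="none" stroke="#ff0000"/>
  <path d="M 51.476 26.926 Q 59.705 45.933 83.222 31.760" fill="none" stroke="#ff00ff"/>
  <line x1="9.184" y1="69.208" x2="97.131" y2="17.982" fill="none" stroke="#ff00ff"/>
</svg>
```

G21
G90
G0 X36.337 Y149.035
M3 S679
G1 X24.025 Y45.978 F1614
G1 X55.558 Y48.597
G1 X110.710 Y124.383
M5
G0 X24.845 Y151.067
M3 S679
G1 X64.789 Y151.067 F1614
G1 X64.789 Y113.807
G1 X24.845 Y113.807
G1 X24.845 Y151.067
M5
G0 X46.080 Y103.788
M3 S768
G1 X40.045 Y148.821 F570
G1 X85.078 Y154.856
G1 X91.113 Y109.823
G1 X46.080 Y103.788
M5
G0 X51.476 Y137.879
M3 S679
G1 X56.546 Y130.449 F1614
G1 X63.527 Y127.167
G1 X72.419 Y128.032
G1 X83.222 Y133.045
M5
G0 X9.184 Y95.597
M3 S679
G1 X97.131 Y146.823 F1614
M5
G0 X0.000 Y0.000

1 u = 1 mm; y_m = 164.805 − y.

[1] `<path>` open polyline, #ff00ff→score S679 F1614: (36.337,149.035) → (24.025,45.978) → (55.558,48.597) → (110.710,124.383)

[2] `<polygon>` rectangle, #ff00ff→score S679 F1614: (24.845,151.067) → (64.789,151.067) → (64.789,113.807) → (24.845,113.807) → (24.845,151.067) (closed)

[3] `<polygon>` regular polygon, #ff0000→cut S768 F570: (46.080,103.788) → (40.045,148.821) → (85.078,154.856) → (91.113,109.823) → (46.080,103.788) (closed)

[4] `<path>` quadratic bezier, #ff00ff→score S679 F1614: (51.476,137.879) → (56.546,130.449) → (63.527,127.167) → (72.419,128.032) → (83.222,133.045)

[5] `<line>` line segment, #ff00ff→score S679 F1614: (9.184,95.597) → (97.131,146.823)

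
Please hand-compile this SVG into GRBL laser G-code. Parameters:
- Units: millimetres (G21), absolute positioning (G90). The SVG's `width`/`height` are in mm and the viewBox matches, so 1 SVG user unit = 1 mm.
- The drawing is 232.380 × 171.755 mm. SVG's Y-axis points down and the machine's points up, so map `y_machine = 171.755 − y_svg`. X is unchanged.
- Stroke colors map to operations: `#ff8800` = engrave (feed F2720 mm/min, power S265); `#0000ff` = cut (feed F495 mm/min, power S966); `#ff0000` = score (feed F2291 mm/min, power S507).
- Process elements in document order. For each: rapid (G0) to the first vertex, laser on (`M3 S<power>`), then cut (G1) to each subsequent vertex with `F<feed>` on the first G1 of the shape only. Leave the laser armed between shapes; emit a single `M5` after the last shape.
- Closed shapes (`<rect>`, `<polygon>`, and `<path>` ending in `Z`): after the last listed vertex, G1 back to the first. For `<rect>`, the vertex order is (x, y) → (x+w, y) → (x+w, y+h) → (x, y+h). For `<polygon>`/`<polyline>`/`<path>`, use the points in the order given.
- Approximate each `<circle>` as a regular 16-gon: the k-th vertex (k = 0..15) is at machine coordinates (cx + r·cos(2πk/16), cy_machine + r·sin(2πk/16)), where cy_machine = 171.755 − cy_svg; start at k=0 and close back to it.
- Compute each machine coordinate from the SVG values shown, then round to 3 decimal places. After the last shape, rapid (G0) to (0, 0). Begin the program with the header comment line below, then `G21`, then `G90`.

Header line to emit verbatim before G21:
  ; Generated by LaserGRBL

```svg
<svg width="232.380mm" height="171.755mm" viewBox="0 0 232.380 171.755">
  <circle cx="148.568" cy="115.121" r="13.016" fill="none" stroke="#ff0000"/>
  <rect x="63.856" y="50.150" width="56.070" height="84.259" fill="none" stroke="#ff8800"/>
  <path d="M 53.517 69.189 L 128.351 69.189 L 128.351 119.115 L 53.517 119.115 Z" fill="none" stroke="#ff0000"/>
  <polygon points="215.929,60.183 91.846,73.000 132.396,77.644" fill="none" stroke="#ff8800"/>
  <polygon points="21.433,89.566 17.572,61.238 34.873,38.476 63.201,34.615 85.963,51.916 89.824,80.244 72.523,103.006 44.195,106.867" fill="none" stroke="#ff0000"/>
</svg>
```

viewBox `0 0 232.380 171.755` with mm width/height → 1 unit = 1 mm. Flip: y_m = 171.755 − y_svg.

**Shape 1** — `<circle>` circle, stroke `#ff0000` → score (S507, F2291). Machine vertices: (161.584,56.634) → (160.593,61.615) → (157.772,65.838) → (153.549,68.659) → (148.568,69.650) → (143.587,68.659) → (139.364,65.838) → (136.543,61.615) → (135.552,56.634) → (136.543,51.653) → (139.364,47.430) → (143.587,44.609) → (148.568,43.618) → (153.549,44.609) → (157.772,47.430) → (160.593,51.653) → (161.584,56.634). Closed: final G1 returns to the first vertex.

**Shape 2** — `<rect>` rectangle, stroke `#ff8800` → engrave (S265, F2720). Machine vertices: (63.856,121.605) → (119.926,121.605) → (119.926,37.346) → (63.856,37.346) → (63.856,121.605). Closed: final G1 returns to the first vertex.

**Shape 3** — `<path>` rectangle, stroke `#ff0000` → score (S507, F2291). Machine vertices: (53.517,102.566) → (128.351,102.566) → (128.351,52.640) → (53.517,52.640) → (53.517,102.566). Closed: final G1 returns to the first vertex.

**Shape 4** — `<polygon>` closed polygon, stroke `#ff8800` → engrave (S265, F2720). Machine vertices: (215.929,111.572) → (91.846,98.755) → (132.396,94.111) → (215.929,111.572). Closed: final G1 returns to the first vertex.

**Shape 5** — `<polygon>` regular polygon, stroke `#ff0000` → score (S507, F2291). Machine vertices: (21.433,82.189) → (17.572,110.517) → (34.873,133.279) → (63.201,137.140) → (85.963,119.839) → (89.824,91.511) → (72.523,68.749) → (44.195,64.888) → (21.433,82.189). Closed: final G1 returns to the first vertex.

; Generated by LaserGRBL
G21
G90
G0 X161.584 Y56.634
M3 S507
G1 X160.593 Y61.615 F2291
G1 X157.772 Y65.838
G1 X153.549 Y68.659
G1 X148.568 Y69.650
G1 X143.587 Y68.659
G1 X139.364 Y65.838
G1 X136.543 Y61.615
G1 X135.552 Y56.634
G1 X136.543 Y51.653
G1 X139.364 Y47.430
G1 X143.587 Y44.609
G1 X148.568 Y43.618
G1 X153.549 Y44.609
G1 X157.772 Y47.430
G1 X160.593 Y51.653
G1 X161.584 Y56.634
G0 X63.856 Y121.605
M3 S265
G1 X119.926 Y121.605 F2720
G1 X119.926 Y37.346
G1 X63.856 Y37.346
G1 X63.856 Y121.605
G0 X53.517 Y102.566
M3 S507
G1 X128.351 Y102.566 F2291
G1 X128.351 Y52.640
G1 X53.517 Y52.640
G1 X53.517 Y102.566
G0 X215.929 Y111.572
M3 S265
G1 X91.846 Y98.755 F2720
G1 X132.396 Y94.111
G1 X215.929 Y111.572
G0 X21.433 Y82.189
M3 S507
G1 X17.572 Y110.517 F2291
G1 X34.873 Y133.279
G1 X63.201 Y137.140
G1 X85.963 Y119.839
G1 X89.824 Y91.511
G1 X72.523 Y68.749
G1 X44.195 Y64.888
G1 X21.433 Y82.189
M5
G0 X0.000 Y0.000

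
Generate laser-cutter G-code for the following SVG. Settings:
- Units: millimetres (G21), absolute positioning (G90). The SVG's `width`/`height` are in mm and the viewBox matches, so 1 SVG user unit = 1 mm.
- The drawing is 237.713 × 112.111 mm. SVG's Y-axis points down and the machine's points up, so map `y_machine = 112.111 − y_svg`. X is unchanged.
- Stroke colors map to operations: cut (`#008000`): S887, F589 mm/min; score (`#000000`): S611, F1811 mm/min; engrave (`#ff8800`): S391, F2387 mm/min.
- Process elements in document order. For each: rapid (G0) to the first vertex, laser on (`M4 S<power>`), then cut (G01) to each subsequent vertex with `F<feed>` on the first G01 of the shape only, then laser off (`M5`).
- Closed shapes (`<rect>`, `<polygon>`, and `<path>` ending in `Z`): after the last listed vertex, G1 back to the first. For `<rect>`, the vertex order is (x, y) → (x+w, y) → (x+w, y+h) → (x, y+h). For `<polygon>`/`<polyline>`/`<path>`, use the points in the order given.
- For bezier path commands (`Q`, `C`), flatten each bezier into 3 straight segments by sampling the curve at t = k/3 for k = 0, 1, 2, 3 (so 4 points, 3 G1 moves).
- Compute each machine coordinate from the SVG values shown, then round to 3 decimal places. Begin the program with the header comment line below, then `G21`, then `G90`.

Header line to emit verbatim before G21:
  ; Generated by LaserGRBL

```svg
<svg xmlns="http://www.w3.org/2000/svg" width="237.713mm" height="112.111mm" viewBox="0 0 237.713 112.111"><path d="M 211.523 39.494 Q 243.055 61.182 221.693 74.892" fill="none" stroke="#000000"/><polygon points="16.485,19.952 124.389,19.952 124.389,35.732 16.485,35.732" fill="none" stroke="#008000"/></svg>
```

; Generated by LaserGRBL
G21
G90
G0 X211.523 Y72.617
M4 S611
G01 X226.667 Y59.045 F1811
G01 X230.057 Y47.245
G01 X221.693 Y37.219
M5
G0 X16.485 Y92.159
M4 S887
G01 X124.389 Y92.159 F589
G01 X124.389 Y76.379
G01 X16.485 Y76.379
G01 X16.485 Y92.159
M5

viewBox `0 0 237.713 112.111` with mm width/height → 1 unit = 1 mm. Flip: y_m = 112.111 − y_svg.

**Shape 1** — `<path>` quadratic bezier, stroke `#000000` → score (S611, F1811). Control points (SVG): P0=(211.523,39.494), P1=(243.055,61.182), P2=(221.693,74.892); sampled at t=k/3. Machine vertices: (211.523,72.617) → (226.667,59.045) → (230.057,47.245) → (221.693,37.219). Open path.

**Shape 2** — `<polygon>` rectangle, stroke `#008000` → cut (S887, F589). Machine vertices: (16.485,92.159) → (124.389,92.159) → (124.389,76.379) → (16.485,76.379) → (16.485,92.159). Closed: final G1 returns to the first vertex.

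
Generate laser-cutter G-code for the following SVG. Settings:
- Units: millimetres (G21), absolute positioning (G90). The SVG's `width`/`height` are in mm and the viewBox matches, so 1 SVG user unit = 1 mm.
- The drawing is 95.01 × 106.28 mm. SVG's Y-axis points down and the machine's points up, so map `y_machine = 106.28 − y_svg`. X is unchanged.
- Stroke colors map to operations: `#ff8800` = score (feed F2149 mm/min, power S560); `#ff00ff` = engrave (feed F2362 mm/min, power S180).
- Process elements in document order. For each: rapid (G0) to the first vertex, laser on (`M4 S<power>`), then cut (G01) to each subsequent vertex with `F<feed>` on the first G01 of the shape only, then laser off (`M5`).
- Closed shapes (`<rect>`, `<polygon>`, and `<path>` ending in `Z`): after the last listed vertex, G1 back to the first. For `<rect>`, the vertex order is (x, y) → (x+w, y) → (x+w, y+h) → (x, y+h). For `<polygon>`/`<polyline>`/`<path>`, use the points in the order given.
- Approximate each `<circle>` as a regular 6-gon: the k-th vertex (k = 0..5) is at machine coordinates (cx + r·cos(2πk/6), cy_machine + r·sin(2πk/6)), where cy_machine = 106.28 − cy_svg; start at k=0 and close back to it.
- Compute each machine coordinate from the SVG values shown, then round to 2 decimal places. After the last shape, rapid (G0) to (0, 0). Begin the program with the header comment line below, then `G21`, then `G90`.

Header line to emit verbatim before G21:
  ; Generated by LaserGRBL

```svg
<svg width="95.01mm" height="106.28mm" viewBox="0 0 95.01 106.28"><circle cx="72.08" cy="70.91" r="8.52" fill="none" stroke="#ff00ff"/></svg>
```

; Generated by LaserGRBL
G21
G90
G0 X80.60 Y35.37
M4 S180
G01 X76.34 Y42.75 F2362
G01 X67.82 Y42.75
G01 X63.56 Y35.37
G01 X67.82 Y27.99
G01 X76.34 Y27.99
G01 X80.60 Y35.37
M5
G0 X0.00 Y0.00

Since the viewBox matches the mm dimensions, user units are millimetres directly. The only transform is the Y-flip y_m = 106.28 − y_svg.

Shape 1 is a circle drawn with `<circle>`. Its stroke #ff00ff means engrave at S180, F2362. After flipping Y the toolpath is (80.60,35.37) → (76.34,42.75) → (67.82,42.75) → (63.56,35.37) → (67.82,27.99) → (76.34,27.99) → (80.60,35.37), returning to the start.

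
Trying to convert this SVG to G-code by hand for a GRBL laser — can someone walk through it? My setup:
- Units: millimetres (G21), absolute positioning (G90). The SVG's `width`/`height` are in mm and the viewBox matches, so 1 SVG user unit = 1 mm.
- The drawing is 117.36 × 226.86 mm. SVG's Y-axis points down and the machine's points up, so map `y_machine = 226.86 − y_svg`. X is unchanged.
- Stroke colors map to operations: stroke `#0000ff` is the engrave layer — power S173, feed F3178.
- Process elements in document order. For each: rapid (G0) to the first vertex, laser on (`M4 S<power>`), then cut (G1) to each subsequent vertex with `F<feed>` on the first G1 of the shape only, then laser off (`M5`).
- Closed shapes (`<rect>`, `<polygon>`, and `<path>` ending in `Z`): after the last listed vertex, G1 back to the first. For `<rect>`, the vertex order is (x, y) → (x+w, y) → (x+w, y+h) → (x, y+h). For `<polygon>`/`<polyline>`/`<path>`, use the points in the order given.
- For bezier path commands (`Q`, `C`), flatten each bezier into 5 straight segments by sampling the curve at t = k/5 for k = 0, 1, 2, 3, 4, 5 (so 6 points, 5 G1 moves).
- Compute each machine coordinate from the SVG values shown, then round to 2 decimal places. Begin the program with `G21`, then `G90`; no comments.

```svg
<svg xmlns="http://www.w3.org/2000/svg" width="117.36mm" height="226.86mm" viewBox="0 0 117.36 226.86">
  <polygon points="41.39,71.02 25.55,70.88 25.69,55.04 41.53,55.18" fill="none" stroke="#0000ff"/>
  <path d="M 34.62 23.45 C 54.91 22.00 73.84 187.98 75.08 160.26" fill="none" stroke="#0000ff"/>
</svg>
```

G21
G90
G0 X41.39 Y155.84
M4 S173
G1 X25.55 Y155.98 F3178
G1 X25.69 Y171.82
G1 X41.53 Y171.68
G1 X41.39 Y155.84
M5
G0 X34.62 Y203.41
M4 S173
G1 X46.50 Y187.08 F3178
G1 X57.27 Y147.90
G1 X66.15 Y103.20
G1 X72.34 Y70.32
G1 X75.08 Y66.60
M5

viewBox `0 0 117.36 226.86` with mm width/height → 1 unit = 1 mm. Flip: y_m = 226.86 − y_svg.

**Shape 1** — `<polygon>` regular polygon, stroke `#0000ff` → engrave (S173, F3178). Machine vertices: (41.39,155.84) → (25.55,155.98) → (25.69,171.82) → (41.53,171.68) → (41.39,155.84). Closed: final G1 returns to the first vertex.

**Shape 2** — `<path>` cubic bezier, stroke `#0000ff` → engrave (S173, F3178). Control points (SVG): P0=(34.62,23.45), P1=(54.91,22.00), P2=(73.84,187.98), P3=(75.08,160.26); sampled at t=k/5. Machine vertices: (34.62,203.41) → (46.50,187.08) → (57.27,147.90) → (66.15,103.20) → (72.34,70.32) → (75.08,66.60). Open path.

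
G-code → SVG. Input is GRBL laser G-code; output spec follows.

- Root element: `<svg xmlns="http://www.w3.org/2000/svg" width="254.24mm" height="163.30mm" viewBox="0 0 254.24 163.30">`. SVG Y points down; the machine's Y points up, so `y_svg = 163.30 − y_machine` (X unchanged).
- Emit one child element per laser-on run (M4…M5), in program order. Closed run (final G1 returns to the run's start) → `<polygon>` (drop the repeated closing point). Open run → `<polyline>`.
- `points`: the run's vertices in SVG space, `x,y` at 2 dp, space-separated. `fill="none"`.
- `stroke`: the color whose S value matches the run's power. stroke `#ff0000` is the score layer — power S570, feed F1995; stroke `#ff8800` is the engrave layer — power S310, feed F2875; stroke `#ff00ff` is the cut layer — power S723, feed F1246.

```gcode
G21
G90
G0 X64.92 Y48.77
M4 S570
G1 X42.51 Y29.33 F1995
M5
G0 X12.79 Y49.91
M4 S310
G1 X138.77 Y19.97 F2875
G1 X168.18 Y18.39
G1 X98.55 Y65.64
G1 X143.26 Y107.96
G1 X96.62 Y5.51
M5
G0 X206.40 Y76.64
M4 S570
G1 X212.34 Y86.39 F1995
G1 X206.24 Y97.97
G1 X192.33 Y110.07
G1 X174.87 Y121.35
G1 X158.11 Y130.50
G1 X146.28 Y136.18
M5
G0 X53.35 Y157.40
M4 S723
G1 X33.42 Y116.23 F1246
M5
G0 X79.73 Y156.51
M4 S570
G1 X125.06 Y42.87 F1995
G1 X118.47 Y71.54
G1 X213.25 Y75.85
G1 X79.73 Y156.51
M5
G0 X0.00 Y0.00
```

Each laser-on run becomes one SVG element. Flip Y back into SVG space with y_svg = 163.30 − y_machine.

Run 1: S570 ⇒ score layer `#ff0000`. The run is open, so emit a `<polyline>` with points (Y-flipped): 64.92,114.53 42.51,133.97.

Run 2: the run's S310 means `#ff8800` (engrave). The run is open, so emit a `<polyline>` with points (Y-flipped): 12.79,113.39 138.77,143.33 168.18,144.91 98.55,97.66 143.26,55.34 96.62,157.79.

Run 3: S570 ⇒ score layer `#ff0000`. The run is open, so emit a `<polyline>` with points (Y-flipped): 206.40,86.66 212.34,76.91 206.24,65.33 192.33,53.23 174.87,41.95 158.11,32.80 146.28,27.12.

Run 4: the run's S723 means `#ff00ff` (cut). The run is open, so emit a `<polyline>` with points (Y-flipped): 53.35,5.90 33.42,47.07.

Run 5: power S570 maps to stroke `#ff0000` (score). The run returns to its start, so emit a `<polygon>` with points (Y-flipped): 79.73,6.79 125.06,120.43 118.47,91.76 213.25,87.45.

<svg xmlns="http://www.w3.org/2000/svg" width="254.24mm" height="163.30mm" viewBox="0 0 254.24 163.30">
  <polyline points="64.92,114.53 42.51,133.97" fill="none" stroke="#ff0000"/>
  <polyline points="12.79,113.39 138.77,143.33 168.18,144.91 98.55,97.66 143.26,55.34 96.62,157.79" fill="none" stroke="#ff8800"/>
  <polyline points="206.40,86.66 212.34,76.91 206.24,65.33 192.33,53.23 174.87,41.95 158.11,32.80 146.28,27.12" fill="none" stroke="#ff0000"/>
  <polyline points="53.35,5.90 33.42,47.07" fill="none" stroke="#ff00ff"/>
  <polygon points="79.73,6.79 125.06,120.43 118.47,91.76 213.25,87.45" fill="none" stroke="#ff0000"/>
</svg>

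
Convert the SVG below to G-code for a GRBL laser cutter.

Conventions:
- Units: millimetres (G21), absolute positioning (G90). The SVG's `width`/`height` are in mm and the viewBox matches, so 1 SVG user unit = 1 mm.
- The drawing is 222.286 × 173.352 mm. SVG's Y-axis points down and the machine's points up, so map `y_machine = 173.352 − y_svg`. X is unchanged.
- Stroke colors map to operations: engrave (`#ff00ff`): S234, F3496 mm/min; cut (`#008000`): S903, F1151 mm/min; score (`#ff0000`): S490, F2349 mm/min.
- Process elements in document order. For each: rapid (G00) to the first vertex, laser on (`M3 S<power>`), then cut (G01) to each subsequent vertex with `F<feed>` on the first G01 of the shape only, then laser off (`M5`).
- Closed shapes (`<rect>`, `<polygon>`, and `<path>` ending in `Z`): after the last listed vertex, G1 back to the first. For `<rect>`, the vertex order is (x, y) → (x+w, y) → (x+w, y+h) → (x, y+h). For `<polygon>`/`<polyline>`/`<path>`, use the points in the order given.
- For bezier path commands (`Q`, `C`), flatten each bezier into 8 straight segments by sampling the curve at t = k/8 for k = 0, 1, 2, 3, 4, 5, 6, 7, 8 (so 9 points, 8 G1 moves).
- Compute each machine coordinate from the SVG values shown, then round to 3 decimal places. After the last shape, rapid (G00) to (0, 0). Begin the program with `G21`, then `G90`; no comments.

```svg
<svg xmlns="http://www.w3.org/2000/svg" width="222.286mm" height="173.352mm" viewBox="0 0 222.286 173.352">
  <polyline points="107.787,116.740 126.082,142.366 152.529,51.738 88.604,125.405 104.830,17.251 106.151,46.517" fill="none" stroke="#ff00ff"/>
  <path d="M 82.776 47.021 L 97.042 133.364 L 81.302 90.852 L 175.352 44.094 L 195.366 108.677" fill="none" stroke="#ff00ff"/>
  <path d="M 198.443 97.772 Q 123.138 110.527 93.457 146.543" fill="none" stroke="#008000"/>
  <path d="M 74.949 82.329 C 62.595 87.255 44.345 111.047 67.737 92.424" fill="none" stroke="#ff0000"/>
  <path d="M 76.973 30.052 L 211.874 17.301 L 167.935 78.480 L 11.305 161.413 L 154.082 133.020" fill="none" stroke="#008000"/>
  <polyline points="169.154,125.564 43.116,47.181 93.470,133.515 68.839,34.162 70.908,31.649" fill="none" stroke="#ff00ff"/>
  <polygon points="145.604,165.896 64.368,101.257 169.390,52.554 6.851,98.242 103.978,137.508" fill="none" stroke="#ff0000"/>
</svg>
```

viewBox `0 0 222.286 173.352` with mm width/height → 1 unit = 1 mm. Flip: y_m = 173.352 − y_svg.

**Shape 1** — `<polyline>` open polyline, stroke `#ff00ff` → engrave (S234, F3496). Machine vertices: (107.787,56.612) → (126.082,30.986) → (152.529,121.614) → (88.604,47.947) → (104.830,156.101) → (106.151,126.835). Open path.

**Shape 2** — `<path>` open polyline, stroke `#ff00ff` → engrave (S234, F3496). Machine vertices: (82.776,126.331) → (97.042,39.988) → (81.302,82.500) → (175.352,129.258) → (195.366,64.675). Open path.

**Shape 3** — `<path>` quadratic bezier, stroke `#008000` → cut (S903, F1151). Control points (SVG): P0=(198.443,97.772), P1=(123.138,110.527), P2=(93.457,146.543); sampled at t=k/8. Machine vertices: (198.443,75.580) → (180.330,72.028) → (163.642,67.749) → (148.380,62.743) → (134.544,57.010) → (122.134,50.550) → (111.149,43.363) → (101.590,35.450) → (93.457,26.809). Open path.

**Shape 4** — `<path>` cubic bezier, stroke `#ff0000` → score (S490, F2349). Control points (SVG): P0=(74.949,82.329), P1=(62.595,87.255), P2=(44.345,111.047), P3=(67.737,92.424); sampled at t=k/8. Machine vertices: (74.949,91.023) → (70.133,88.411) → (65.321,84.749) → (61.070,80.754) → (57.938,77.145) → (56.482,74.639) → (57.258,73.956) → (60.824,75.813) → (67.737,80.928). Open path.

**Shape 5** — `<path>` open polyline, stroke `#008000` → cut (S903, F1151). Machine vertices: (76.973,143.300) → (211.874,156.051) → (167.935,94.872) → (11.305,11.939) → (154.082,40.332). Open path.

**Shape 6** — `<polyline>` open polyline, stroke `#ff00ff` → engrave (S234, F3496). Machine vertices: (169.154,47.788) → (43.116,126.171) → (93.470,39.837) → (68.839,139.190) → (70.908,141.703). Open path.

**Shape 7** — `<polygon>` closed polygon, stroke `#ff0000` → score (S490, F2349). Machine vertices: (145.604,7.456) → (64.368,72.095) → (169.390,120.798) → (6.851,75.110) → (103.978,35.844) → (145.604,7.456). Closed: final G1 returns to the first vertex.

G21
G90
G00 X107.787 Y56.612
M3 S234
G01 X126.082 Y30.986 F3496
G01 X152.529 Y121.614
G01 X88.604 Y47.947
G01 X104.830 Y156.101
G01 X106.151 Y126.835
M5
G00 X82.776 Y126.331
M3 S234
G01 X97.042 Y39.988 F3496
G01 X81.302 Y82.500
G01 X175.352 Y129.258
G01 X195.366 Y64.675
M5
G00 X198.443 Y75.580
M3 S903
G01 X180.330 Y72.028 F1151
G01 X163.642 Y67.749
G01 X148.380 Y62.743
G01 X134.544 Y57.010
G01 X122.134 Y50.550
G01 X111.149 Y43.363
G01 X101.590 Y35.450
G01 X93.457 Y26.809
M5
G00 X74.949 Y91.023
M3 S490
G01 X70.133 Y88.411 F2349
G01 X65.321 Y84.749
G01 X61.070 Y80.754
G01 X57.938 Y77.145
G01 X56.482 Y74.639
G01 X57.258 Y73.956
G01 X60.824 Y75.813
G01 X67.737 Y80.928
M5
G00 X76.973 Y143.300
M3 S903
G01 X211.874 Y156.051 F1151
G01 X167.935 Y94.872
G01 X11.305 Y11.939
G01 X154.082 Y40.332
M5
G00 X169.154 Y47.788
M3 S234
G01 X43.116 Y126.171 F3496
G01 X93.470 Y39.837
G01 X68.839 Y139.190
G01 X70.908 Y141.703
M5
G00 X145.604 Y7.456
M3 S490
G01 X64.368 Y72.095 F2349
G01 X169.390 Y120.798
G01 X6.851 Y75.110
G01 X103.978 Y35.844
G01 X145.604 Y7.456
M5
G00 X0.000 Y0.000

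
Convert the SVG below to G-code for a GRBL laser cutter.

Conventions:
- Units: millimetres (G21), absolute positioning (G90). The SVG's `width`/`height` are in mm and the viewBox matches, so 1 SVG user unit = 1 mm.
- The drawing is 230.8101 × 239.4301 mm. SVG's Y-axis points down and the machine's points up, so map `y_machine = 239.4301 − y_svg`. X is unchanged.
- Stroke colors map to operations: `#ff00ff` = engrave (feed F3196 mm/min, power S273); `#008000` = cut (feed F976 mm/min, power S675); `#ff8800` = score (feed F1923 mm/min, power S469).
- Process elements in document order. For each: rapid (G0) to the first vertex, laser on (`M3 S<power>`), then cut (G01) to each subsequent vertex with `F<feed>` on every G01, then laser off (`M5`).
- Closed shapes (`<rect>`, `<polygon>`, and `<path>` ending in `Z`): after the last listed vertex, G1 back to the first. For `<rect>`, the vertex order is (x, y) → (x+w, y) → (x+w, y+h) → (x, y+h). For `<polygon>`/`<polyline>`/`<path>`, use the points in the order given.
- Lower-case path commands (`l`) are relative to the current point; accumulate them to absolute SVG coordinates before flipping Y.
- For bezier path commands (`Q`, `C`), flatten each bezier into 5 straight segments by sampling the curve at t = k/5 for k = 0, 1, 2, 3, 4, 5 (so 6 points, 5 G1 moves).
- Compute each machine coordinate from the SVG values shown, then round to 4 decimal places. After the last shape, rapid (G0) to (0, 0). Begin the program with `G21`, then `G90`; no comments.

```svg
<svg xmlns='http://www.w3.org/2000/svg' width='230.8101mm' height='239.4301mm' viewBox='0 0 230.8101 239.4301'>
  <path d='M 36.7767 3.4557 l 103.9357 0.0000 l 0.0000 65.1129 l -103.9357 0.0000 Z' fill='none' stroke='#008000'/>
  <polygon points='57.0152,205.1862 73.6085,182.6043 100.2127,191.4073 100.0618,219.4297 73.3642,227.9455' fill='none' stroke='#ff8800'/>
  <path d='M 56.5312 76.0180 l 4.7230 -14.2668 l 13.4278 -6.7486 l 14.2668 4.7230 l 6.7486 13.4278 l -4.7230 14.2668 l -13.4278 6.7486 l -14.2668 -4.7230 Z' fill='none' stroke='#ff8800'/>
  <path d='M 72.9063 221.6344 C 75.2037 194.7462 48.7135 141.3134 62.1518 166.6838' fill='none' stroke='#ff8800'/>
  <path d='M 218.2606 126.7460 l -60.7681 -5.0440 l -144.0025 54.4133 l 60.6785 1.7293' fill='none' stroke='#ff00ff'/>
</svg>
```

viewBox `0 0 230.8101 239.4301` with mm width/height → 1 unit = 1 mm. Flip: y_m = 239.4301 − y_svg.

**Shape 1** — `<path>` rectangle, stroke `#008000` → cut (S675, F976). Machine vertices: (36.7767,235.9744) → (140.7124,235.9744) → (140.7124,170.8615) → (36.7767,170.8615) → (36.7767,235.9744). Closed: final G1 returns to the first vertex.

**Shape 2** — `<polygon>` regular polygon, stroke `#ff8800` → score (S469, F1923). Machine vertices: (57.0152,34.2439) → (73.6085,56.8258) → (100.2127,48.0228) → (100.0618,20.0004) → (73.3642,11.4846) → (57.0152,34.2439). Closed: final G1 returns to the first vertex.

**Shape 3** — `<path>` regular polygon, stroke `#ff8800` → score (S469, F1923). Machine vertices: (56.5312,163.4121) → (61.2542,177.6789) → (74.6820,184.4275) → (88.9488,179.7045) → (95.6974,166.2767) → (90.9744,152.0099) → (77.5466,145.2613) → (63.2798,149.9843) → (56.5312,163.4121). Closed: final G1 returns to the first vertex.

**Shape 4** — `<path>` cubic bezier, stroke `#ff8800` → score (S469, F1923). Control points (SVG): P0=(72.9063,221.6344), P1=(75.2037,194.7462), P2=(48.7135,141.3134), P3=(62.1518,166.6838); sampled at t=k/5. Machine vertices: (72.9063,17.7957) → (71.3800,36.2712) → (66.2430,56.0607) → (60.7937,72.1075) → (58.3305,79.3549) → (62.1518,72.7463). Open path.

**Shape 5** — `<path>` open polyline, stroke `#ff00ff` → engrave (S273, F3196). Machine vertices: (218.2606,112.6841) → (157.4925,117.7281) → (13.4900,63.3148) → (74.1685,61.5855). Open path.

G21
G90
G0 X36.7767 Y235.9744
M3 S675
G01 X140.7124 Y235.9744 F976
G01 X140.7124 Y170.8615 F976
G01 X36.7767 Y170.8615 F976
G01 X36.7767 Y235.9744 F976
M5
G0 X57.0152 Y34.2439
M3 S469
G01 X73.6085 Y56.8258 F1923
G01 X100.2127 Y48.0228 F1923
G01 X100.0618 Y20.0004 F1923
G01 X73.3642 Y11.4846 F1923
G01 X57.0152 Y34.2439 F1923
M5
G0 X56.5312 Y163.4121
M3 S469
G01 X61.2542 Y177.6789 F1923
G01 X74.6820 Y184.4275 F1923
G01 X88.9488 Y179.7045 F1923
G01 X95.6974 Y166.2767 F1923
G01 X90.9744 Y152.0099 F1923
G01 X77.5466 Y145.2613 F1923
G01 X63.2798 Y149.9843 F1923
G01 X56.5312 Y163.4121 F1923
M5
G0 X72.9063 Y17.7957
M3 S469
G01 X71.3800 Y36.2712 F1923
G01 X66.2430 Y56.0607 F1923
G01 X60.7937 Y72.1075 F1923
G01 X58.3305 Y79.3549 F1923
G01 X62.1518 Y72.7463 F1923
M5
G0 X218.2606 Y112.6841
M3 S273
G01 X157.4925 Y117.7281 F3196
G01 X13.4900 Y63.3148 F3196
G01 X74.1685 Y61.5855 F3196
M5
G0 X0.0000 Y0.0000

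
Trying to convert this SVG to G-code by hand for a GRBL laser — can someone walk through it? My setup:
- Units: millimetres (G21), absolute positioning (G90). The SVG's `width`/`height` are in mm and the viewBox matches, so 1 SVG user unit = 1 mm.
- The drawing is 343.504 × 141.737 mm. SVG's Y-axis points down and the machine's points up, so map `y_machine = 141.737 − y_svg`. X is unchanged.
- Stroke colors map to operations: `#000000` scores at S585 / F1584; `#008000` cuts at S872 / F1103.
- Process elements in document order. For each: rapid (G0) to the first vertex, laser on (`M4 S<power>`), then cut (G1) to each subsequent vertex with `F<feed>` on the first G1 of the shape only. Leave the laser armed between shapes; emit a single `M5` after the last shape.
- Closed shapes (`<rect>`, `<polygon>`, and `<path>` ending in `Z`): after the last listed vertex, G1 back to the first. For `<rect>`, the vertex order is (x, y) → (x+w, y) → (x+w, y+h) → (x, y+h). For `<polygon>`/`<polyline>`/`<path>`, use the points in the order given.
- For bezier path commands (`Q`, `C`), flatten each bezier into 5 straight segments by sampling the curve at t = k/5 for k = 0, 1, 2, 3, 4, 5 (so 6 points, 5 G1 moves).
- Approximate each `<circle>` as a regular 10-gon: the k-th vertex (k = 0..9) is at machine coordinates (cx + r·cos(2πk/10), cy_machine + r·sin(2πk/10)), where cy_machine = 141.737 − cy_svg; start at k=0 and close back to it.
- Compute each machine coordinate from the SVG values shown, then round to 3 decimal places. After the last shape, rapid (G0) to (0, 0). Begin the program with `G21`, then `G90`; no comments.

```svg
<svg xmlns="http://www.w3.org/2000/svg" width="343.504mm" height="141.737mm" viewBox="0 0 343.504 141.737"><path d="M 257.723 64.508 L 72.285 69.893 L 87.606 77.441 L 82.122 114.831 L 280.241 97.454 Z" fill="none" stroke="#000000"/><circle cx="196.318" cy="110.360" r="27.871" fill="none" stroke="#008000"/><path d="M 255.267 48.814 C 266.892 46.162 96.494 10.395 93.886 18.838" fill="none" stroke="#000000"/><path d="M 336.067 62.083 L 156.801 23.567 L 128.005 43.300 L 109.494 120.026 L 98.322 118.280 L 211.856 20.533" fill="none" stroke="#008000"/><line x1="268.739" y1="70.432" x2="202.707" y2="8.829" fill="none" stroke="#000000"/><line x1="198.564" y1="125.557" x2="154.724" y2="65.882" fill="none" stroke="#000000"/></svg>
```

G21
G90
G0 X257.723 Y77.229
M4 S585
G1 X72.285 Y71.844 F1584
G1 X87.606 Y64.296
G1 X82.122 Y26.906
G1 X280.241 Y44.283
G1 X257.723 Y77.229
G0 X224.189 Y31.377
M4 S872
G1 X218.866 Y47.759 F1103
G1 X204.931 Y57.884
G1 X187.705 Y57.884
G1 X173.770 Y47.759
G1 X168.447 Y31.377
G1 X173.770 Y14.995
G1 X187.705 Y4.870
G1 X204.931 Y4.870
G1 X218.866 Y14.995
G1 X224.189 Y31.377
G0 X255.267 Y92.923
M4 S585
G1 X243.198 Y97.869 F1584
G1 X204.234 Y107.052
G1 X155.167 Y116.759
G1 X112.787 Y123.278
G1 X93.886 Y122.899
G0 X336.067 Y79.654
M4 S872
G1 X156.801 Y118.170 F1103
G1 X128.005 Y98.437
G1 X109.494 Y21.711
G1 X98.322 Y23.457
G1 X211.856 Y121.204
G0 X268.739 Y71.305
M4 S585
G1 X202.707 Y132.908 F1584
G0 X198.564 Y16.180
M4 S585
G1 X154.724 Y75.855 F1584
M5
G0 X0.000 Y0.000

viewBox `0 0 343.504 141.737` with mm width/height → 1 unit = 1 mm. Flip: y_m = 141.737 − y_svg.

**Shape 1** — `<path>` closed polygon, stroke `#000000` → score (S585, F1584). Machine vertices: (257.723,77.229) → (72.285,71.844) → (87.606,64.296) → (82.122,26.906) → (280.241,44.283) → (257.723,77.229). Closed: final G1 returns to the first vertex.

**Shape 2** — `<circle>` circle, stroke `#008000` → cut (S872, F1103). Machine vertices: (224.189,31.377) → (218.866,47.759) → (204.931,57.884) → (187.705,57.884) → (173.770,47.759) → (168.447,31.377) → (173.770,14.995) → (187.705,4.870) → (204.931,4.870) → (218.866,14.995) → (224.189,31.377). Closed: final G1 returns to the first vertex.

**Shape 3** — `<path>` cubic bezier, stroke `#000000` → score (S585, F1584). Control points (SVG): P0=(255.267,48.814), P1=(266.892,46.162), P2=(96.494,10.395), P3=(93.886,18.838); sampled at t=k/5. Machine vertices: (255.267,92.923) → (243.198,97.869) → (204.234,107.052) → (155.167,116.759) → (112.787,123.278) → (93.886,122.899). Open path.

**Shape 4** — `<path>` open polyline, stroke `#008000` → cut (S872, F1103). Machine vertices: (336.067,79.654) → (156.801,118.170) → (128.005,98.437) → (109.494,21.711) → (98.322,23.457) → (211.856,121.204). Open path.

**Shape 5** — `<line>` line segment, stroke `#000000` → score (S585, F1584). Machine vertices: (268.739,71.305) → (202.707,132.908). Open path.

**Shape 6** — `<line>` line segment, stroke `#000000` → score (S585, F1584). Machine vertices: (198.564,16.180) → (154.724,75.855). Open path.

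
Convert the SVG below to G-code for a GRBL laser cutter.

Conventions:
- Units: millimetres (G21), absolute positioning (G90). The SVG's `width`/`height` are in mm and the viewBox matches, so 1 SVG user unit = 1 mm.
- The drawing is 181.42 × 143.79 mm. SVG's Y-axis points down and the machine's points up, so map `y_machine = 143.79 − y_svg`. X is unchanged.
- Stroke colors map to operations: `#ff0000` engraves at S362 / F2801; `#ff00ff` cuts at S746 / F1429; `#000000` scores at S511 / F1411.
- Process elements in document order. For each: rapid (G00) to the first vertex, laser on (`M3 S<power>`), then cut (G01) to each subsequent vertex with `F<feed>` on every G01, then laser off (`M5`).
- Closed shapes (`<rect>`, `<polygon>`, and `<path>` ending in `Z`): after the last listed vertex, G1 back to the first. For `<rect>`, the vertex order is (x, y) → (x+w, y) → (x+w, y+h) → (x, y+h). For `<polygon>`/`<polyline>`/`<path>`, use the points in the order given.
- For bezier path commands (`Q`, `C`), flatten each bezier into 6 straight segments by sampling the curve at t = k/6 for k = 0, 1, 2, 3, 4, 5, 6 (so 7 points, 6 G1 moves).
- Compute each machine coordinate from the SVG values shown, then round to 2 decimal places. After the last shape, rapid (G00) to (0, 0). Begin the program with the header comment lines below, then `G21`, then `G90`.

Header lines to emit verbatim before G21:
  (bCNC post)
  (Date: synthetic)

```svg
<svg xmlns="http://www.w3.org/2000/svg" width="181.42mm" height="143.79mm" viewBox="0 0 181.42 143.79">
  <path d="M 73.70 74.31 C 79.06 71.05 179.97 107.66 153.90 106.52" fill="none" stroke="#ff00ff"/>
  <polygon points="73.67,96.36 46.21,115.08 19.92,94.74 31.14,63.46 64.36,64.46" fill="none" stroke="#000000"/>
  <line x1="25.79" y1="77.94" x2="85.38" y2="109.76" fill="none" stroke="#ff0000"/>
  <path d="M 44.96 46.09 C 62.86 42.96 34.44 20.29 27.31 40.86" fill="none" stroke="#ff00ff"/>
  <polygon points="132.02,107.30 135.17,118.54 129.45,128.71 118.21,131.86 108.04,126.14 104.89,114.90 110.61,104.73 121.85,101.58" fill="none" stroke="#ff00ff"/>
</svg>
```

1 u = 1 mm; y_m = 143.79 − y.

[1] `<path>` cubic bezier, #ff00ff→cut S746 F1429: (73.70,69.48) → (83.31,68.15) → (102.67,62.32) → (125.59,54.17) → (145.89,45.84) → (157.38,39.49) → (153.90,37.27)

[2] `<polygon>` regular polygon, #000000→score S511 F1411: (73.67,47.43) → (46.21,28.71) → (19.92,49.05) → (31.14,80.33) → (64.36,79.33) → (73.67,47.43) (closed)

[3] `<line>` line segment, #ff0000→engrave S362 F2801: (25.79,65.85) → (85.38,34.03)

[4] `<path>` cubic bezier, #ff00ff→cut S746 F1429: (44.96,97.70) → (50.36,100.60) → (49.92,105.02) → (45.52,109.20) → (39.03,111.41) → (32.34,109.90) → (27.31,102.93)

[5] `<polygon>` regular polygon, #ff00ff→cut S746 F1429: (132.02,36.49) → (135.17,25.25) → (129.45,15.08) → (118.21,11.93) → (108.04,17.65) → (104.89,28.89) → (110.61,39.06) → (121.85,42.21) → (132.02,36.49) (closed)

(bCNC post)
(Date: synthetic)
G21
G90
G00 X73.70 Y69.48
M3 S746
G01 X83.31 Y68.15 F1429
G01 X102.67 Y62.32 F1429
G01 X125.59 Y54.17 F1429
G01 X145.89 Y45.84 F1429
G01 X157.38 Y39.49 F1429
G01 X153.90 Y37.27 F1429
M5
G00 X73.67 Y47.43
M3 S511
G01 X46.21 Y28.71 F1411
G01 X19.92 Y49.05 F1411
G01 X31.14 Y80.33 F1411
G01 X64.36 Y79.33 F1411
G01 X73.67 Y47.43 F1411
M5
G00 X25.79 Y65.85
M3 S362
G01 X85.38 Y34.03 F2801
M5
G00 X44.96 Y97.70
M3 S746
G01 X50.36 Y100.60 F1429
G01 X49.92 Y105.02 F1429
G01 X45.52 Y109.20 F1429
G01 X39.03 Y111.41 F1429
G01 X32.34 Y109.90 F1429
G01 X27.31 Y102.93 F1429
M5
G00 X132.02 Y36.49
M3 S746
G01 X135.17 Y25.25 F1429
G01 X129.45 Y15.08 F1429
G01 X118.21 Y11.93 F1429
G01 X108.04 Y17.65 F1429
G01 X104.89 Y28.89 F1429
G01 X110.61 Y39.06 F1429
G01 X121.85 Y42.21 F1429
G01 X132.02 Y36.49 F1429
M5
G00 X0.00 Y0.00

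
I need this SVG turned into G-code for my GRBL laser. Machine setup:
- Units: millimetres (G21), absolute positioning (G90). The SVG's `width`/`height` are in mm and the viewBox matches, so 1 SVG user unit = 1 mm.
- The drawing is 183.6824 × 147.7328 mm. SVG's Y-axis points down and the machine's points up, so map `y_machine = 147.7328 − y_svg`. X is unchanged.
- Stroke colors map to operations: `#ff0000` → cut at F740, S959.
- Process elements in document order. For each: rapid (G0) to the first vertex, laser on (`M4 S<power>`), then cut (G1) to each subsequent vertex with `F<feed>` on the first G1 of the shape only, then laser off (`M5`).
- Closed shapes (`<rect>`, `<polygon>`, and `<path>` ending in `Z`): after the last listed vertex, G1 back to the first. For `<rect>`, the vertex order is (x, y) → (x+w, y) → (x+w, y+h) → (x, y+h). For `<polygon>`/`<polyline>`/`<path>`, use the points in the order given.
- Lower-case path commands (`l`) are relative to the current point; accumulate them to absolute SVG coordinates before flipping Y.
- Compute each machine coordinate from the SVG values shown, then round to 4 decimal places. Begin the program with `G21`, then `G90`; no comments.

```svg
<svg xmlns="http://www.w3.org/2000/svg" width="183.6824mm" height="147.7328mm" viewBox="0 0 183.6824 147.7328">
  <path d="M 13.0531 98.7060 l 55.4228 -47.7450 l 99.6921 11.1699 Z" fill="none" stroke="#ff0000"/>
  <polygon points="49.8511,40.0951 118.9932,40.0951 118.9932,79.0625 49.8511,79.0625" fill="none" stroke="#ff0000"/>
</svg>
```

G21
G90
G0 X13.0531 Y49.0268
M4 S959
G1 X68.4759 Y96.7718 F740
G1 X168.1680 Y85.6019
G1 X13.0531 Y49.0268
M5
G0 X49.8511 Y107.6377
M4 S959
G1 X118.9932 Y107.6377 F740
G1 X118.9932 Y68.6703
G1 X49.8511 Y68.6703
G1 X49.8511 Y107.6377
M5

Since the viewBox matches the mm dimensions, user units are millimetres directly. The only transform is the Y-flip y_m = 147.7328 − y_svg.

Shape 1 is a closed polygon drawn with `<path>`. Its stroke #ff0000 means cut at S959, F740. After flipping Y the toolpath is (13.0531,49.0268) → (68.4759,96.7718) → (168.1680,85.6019) → (13.0531,49.0268), returning to the start.

Shape 2 is a rectangle drawn with `<polygon>`. Its stroke #ff0000 means cut at S959, F740. After flipping Y the toolpath is (49.8511,107.6377) → (118.9932,107.6377) → (118.9932,68.6703) → (49.8511,68.6703) → (49.8511,107.6377), returning to the start.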